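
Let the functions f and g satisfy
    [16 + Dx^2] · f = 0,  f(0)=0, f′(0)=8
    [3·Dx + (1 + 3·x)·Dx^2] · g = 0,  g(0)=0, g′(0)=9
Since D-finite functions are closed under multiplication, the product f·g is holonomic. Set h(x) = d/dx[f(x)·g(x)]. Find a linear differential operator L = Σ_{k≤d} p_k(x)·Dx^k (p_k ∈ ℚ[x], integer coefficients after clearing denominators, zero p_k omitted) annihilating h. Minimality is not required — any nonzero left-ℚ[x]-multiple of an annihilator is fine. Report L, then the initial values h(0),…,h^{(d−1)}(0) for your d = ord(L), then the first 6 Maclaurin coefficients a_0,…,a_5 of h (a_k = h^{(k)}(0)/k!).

L = (-252256 - 1400832·x + 774144·x^2 + 36937728·x^3 + 133871616·x^4 + 191102976·x^5 + 95551488·x^6) + (-43296 + 45216·x + 2557440·x^2 + 11404800·x^3 + 19906560·x^4 + 11943936·x^5)·Dx + (-14630 - 16992·x + 831600·x^2 + 6110208·x^3 + 17853696·x^4 + 23887872·x^5 + 11943936·x^6)·Dx^2 + (-2706 + 2826·x + 159840·x^2 + 712800·x^3 + 1244160·x^4 + 746496·x^5)·Dx^3 + (71 + 4410·x + 48951·x^2 + 237600·x^3 + 592920·x^4 + 746496·x^5 + 373248·x^6)·Dx^4  (order 4).
h: a_k = 0, 144, -324, 96, -990, 4464, …
ICs: h(0) = 0, h′(0) = 144, h′′(0) = -648, h′′′(0) = 576.

f: a_k = 0, 8, 0, -64/3, 0, 256/15, …
g: a_k = 0, 9, -27/2, 27, -243/4, 729/5, …
L₀ := L_f ⊗_s L_g (sym. prod.), ord ≤ 4.
h₀' ⇒ L via d/dx closure of L₀.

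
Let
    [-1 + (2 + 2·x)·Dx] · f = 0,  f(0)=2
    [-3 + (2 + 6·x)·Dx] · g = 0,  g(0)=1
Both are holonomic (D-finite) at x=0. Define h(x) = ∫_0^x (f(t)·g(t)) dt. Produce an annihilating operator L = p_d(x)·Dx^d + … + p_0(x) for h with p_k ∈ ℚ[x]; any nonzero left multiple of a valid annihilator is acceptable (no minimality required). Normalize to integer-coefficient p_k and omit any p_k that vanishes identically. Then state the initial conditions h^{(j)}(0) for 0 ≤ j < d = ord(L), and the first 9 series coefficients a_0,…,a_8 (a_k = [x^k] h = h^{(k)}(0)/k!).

L = (-2 - 3·x)·Dx + (1 + 4·x + 3·x^2)·Dx^2  (order 2).
h: a_k = 0, 2, 2, -1/3, 1/2, -17/20, 19/12, -177/56, 213/32, …
ICs: h(0) = 0, h′(0) = 2.

f: a_k = 2, 1, -1/4, 1/8, -5/64, 7/128, -21/512, 33/1024, -429/16384, …
g: a_k = 1, 3/2, -9/8, 27/16, -405/128, 1701/256, -15309/1024, 72171/2048, -2814669/32768, …
Sym-product of L_f,L_g gives L₀ (≤ ord 1).
h=∫h₀ ⇒ L = L₀·Dx.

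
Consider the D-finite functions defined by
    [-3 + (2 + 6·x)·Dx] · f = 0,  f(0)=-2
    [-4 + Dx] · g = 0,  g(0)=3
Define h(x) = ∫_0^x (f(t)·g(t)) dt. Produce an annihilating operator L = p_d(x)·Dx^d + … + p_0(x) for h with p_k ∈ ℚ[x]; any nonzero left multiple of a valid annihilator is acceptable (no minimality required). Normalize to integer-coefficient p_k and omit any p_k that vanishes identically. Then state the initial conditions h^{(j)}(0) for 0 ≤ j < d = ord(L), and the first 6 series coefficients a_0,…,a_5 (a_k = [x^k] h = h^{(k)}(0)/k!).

f: a_k = -2, -3, 9/4, -27/8, 405/64, -1701/128, …
g: a_k = 3, 12, 24, 32, 32, 128/5, …
Product ⇒ symmetric product L₀, ord ≤ 1.
h=∫₀ˣh₀: take L = L₀·Dx.
L = (-11 - 24·x)·Dx + (2 + 6·x)·Dx^2  (order 2).
h: a_k = 0, -6, -33/2, -103/4, -953/32, -8161/320, …
ICs: h(0) = 0, h′(0) = -6.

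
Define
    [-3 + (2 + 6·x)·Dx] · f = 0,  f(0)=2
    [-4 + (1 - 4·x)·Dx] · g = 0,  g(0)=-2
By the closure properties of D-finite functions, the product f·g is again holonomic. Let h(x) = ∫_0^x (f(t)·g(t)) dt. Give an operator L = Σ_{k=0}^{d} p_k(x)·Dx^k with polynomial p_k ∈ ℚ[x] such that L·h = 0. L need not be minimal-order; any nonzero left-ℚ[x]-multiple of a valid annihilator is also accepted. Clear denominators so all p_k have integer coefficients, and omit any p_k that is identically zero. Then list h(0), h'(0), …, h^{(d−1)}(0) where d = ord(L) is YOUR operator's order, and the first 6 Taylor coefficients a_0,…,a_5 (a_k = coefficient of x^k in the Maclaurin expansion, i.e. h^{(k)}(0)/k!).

f: a_k = 2, 3, -9/4, 27/8, -405/64, 1701/128, …
g: a_k = -2, -8, -32, -128, -512, -2048, …
Sym-product of L_f,L_g gives L₀ (≤ ord 1).
Integrate: L := L₀·Dx.
L = (11 + 12·x)·Dx + (-2 + 2·x + 24·x^2)·Dx^2  (order 2).
h: a_k = 0, -4, -11, -167/6, -1363/16, -43211/160, …
ICs: h(0) = 0, h′(0) = -4.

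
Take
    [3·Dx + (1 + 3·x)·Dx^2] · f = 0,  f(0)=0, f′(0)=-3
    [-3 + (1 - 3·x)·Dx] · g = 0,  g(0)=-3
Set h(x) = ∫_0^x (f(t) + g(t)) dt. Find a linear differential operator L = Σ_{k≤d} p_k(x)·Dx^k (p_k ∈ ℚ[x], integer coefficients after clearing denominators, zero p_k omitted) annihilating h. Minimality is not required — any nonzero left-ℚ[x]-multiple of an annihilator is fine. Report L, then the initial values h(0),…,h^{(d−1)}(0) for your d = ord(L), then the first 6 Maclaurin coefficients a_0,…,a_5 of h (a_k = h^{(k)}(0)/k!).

L = (-30 - 18·x)·Dx^2 + (-4 - 48·x - 36·x^2)·Dx^3 + (1 + x - 9·x^2 - 9·x^3)·Dx^4  (order 4).
h: a_k = 0, -3, -6, -15/2, -45/2, -891/20, …
ICs: h(0) = 0, h′(0) = -3, h′′(0) = -12, h′′′(0) = -45.

f: a_k = 0, -3, 9/2, -9, 81/4, -243/5, …
g: a_k = -3, -9, -27, -81, -243, -729, …
Sum ⇒ L₀ = lclm(L_f,L_g) in ℚ(x)⟨Dx⟩.
h=∫h₀ ⇒ L = L₀·Dx.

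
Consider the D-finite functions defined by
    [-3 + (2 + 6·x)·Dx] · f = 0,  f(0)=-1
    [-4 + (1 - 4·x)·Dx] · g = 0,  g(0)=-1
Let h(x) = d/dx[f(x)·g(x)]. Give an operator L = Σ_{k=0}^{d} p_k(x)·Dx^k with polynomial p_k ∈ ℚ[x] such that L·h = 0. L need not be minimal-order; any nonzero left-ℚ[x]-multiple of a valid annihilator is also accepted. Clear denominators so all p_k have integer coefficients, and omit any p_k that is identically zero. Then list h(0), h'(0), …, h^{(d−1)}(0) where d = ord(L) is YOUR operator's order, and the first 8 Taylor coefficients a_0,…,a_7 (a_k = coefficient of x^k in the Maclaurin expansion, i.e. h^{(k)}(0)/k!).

L = (167 + 792·x + 432·x^2) + (-22 - 2·x + 288·x^2 + 288·x^3)·Dx  (order 1).
h: a_k = 11/2, 167/4, 4089/16, 43211/32, 1736945/256, 16628745/512, 310908437/2048, 2839776755/4096, …
ICs: h(0) = 11/2.

f: a_k = -1, -3/2, 9/8, -27/16, 405/128, -1701/256, 15309/1024, -72171/2048, …
g: a_k = -1, -4, -16, -64, -256, -1024, -4096, -16384, …
h₀=f·g: eliminate ⇒ L₀, order ≤ 1·1.
h=h₀': d/dx-closure on L₀ ⇒ L.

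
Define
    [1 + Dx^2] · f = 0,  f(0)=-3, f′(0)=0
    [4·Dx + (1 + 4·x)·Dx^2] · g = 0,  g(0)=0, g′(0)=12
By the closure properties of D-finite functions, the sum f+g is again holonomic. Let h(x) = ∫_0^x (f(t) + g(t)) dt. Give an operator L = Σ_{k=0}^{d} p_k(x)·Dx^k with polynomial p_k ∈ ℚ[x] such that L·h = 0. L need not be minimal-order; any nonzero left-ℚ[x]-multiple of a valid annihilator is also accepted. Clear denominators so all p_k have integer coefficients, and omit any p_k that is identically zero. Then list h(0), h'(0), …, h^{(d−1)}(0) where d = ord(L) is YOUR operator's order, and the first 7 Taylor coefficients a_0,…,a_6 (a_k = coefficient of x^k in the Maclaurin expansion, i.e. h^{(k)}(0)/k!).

L = (388 + 32·x + 64·x^2)·Dx^2 + (33 + 140·x + 48·x^2 + 64·x^3)·Dx^3 + (388 + 32·x + 64·x^2)·Dx^4 + (33 + 140·x + 48·x^2 + 64·x^3)·Dx^5  (order 5).
h: a_k = 0, -3, 6, -15/2, 16, -1537/40, 512/5, …
ICs: h(0) = 0, h′(0) = -3, h′′(0) = 12, h′′′(0) = -45, h′′′′(0) = 384.

f: a_k = -3, 0, 3/2, 0, -1/8, 0, 1/240, …
g: a_k = 0, 12, -24, 64, -192, 3072/5, -2048, …
Weyl lclm of L_f,L_g ⇒ L₀ (ord ≤ 4).
Integrate: L := L₀·Dx.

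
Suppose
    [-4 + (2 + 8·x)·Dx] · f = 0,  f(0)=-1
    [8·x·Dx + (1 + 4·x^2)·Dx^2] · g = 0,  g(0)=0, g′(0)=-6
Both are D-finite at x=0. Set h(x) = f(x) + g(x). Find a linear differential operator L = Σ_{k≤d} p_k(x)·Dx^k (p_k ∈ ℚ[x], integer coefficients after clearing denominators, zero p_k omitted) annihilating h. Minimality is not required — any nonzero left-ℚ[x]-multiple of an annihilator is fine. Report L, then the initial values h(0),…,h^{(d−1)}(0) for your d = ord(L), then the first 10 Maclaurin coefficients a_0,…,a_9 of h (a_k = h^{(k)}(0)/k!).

L = (-8 - 80·x + 96·x^2 + 192·x^3)·Dx + (-10 - 32·x - 64·x^2 + 384·x^3 + 672·x^4)·Dx^2 + (-1 + 24·x^2 + 48·x^3 + 112·x^4 + 192·x^5)·Dx^3  (order 3).
h: a_k = -1, -8, 2, 4, 10, -236/5, 84, -1464/7, 858, -9092/3, …
ICs: h(0) = -1, h′(0) = -8, h′′(0) = 4.

f: a_k = -1, -2, 2, -4, 10, -28, 84, -264, 858, -2860, …
g: a_k = 0, -6, 0, 8, 0, -96/5, 0, 384/7, 0, -512/3, …
L₀ := lclm(L_f,L_g); ord L₀ ≤ 1+2.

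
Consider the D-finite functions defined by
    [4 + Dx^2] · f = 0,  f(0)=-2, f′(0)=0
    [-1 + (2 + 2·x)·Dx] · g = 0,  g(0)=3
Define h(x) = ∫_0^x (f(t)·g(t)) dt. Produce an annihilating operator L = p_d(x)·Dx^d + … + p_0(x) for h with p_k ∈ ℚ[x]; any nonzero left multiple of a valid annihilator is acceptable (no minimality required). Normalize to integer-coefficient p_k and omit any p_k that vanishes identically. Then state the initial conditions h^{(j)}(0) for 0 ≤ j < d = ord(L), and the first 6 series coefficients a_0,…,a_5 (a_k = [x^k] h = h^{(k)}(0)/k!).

L = (19 + 32·x + 16·x^2)·Dx + (-4 - 4·x)·Dx^2 + (4 + 8·x + 4·x^2)·Dx^3  (order 3).
h: a_k = 0, -6, -3/2, 17/4, 45/32, -337/320, …
ICs: h(0) = 0, h′(0) = -6, h′′(0) = -3.

f: a_k = -2, 0, 4, 0, -4/3, 0, …
g: a_k = 3, 3/2, -3/8, 3/16, -15/128, 21/256, …
Sym-product of L_f,L_g gives L₀ (≤ ord 2).
h=∫h₀ ⇒ L = L₀·Dx.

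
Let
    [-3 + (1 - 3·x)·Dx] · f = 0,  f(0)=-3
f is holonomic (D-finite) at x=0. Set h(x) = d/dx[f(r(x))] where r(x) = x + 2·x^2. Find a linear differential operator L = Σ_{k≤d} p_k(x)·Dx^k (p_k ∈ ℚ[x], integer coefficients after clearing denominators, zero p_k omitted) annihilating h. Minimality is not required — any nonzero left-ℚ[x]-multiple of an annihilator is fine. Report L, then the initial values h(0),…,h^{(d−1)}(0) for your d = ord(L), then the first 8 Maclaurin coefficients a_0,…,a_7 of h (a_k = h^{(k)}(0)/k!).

f: a_k = -3, -9, -27, -81, -243, -729, -2187, -6561, …
Substitute x→r, Dx→(1/r')Dx; clear ⇒ L₀.
Differentiate: ansatz ord ≤ ord L₀ ⇒ L.
L = (10 + 36·x + 72·x^2) + (-1 - x + 18·x^2 + 24·x^3)·Dx  (order 1).
h: a_k = -9, -90, -567, -3348, -18225, -95742, -488187, -2439720, …
ICs: h(0) = -9.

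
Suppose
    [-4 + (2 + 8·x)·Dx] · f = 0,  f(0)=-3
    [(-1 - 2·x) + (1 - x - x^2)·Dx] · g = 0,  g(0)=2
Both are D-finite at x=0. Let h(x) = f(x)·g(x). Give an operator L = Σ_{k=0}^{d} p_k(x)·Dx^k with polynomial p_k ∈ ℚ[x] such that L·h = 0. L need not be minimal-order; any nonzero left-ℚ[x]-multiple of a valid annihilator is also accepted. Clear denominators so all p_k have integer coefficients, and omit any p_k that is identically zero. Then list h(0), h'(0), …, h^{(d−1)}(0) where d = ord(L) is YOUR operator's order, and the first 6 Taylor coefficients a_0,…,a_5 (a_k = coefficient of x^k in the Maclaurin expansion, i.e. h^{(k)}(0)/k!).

f: a_k = -3, -6, 6, -12, 30, -84, …
g: a_k = 2, 2, 4, 6, 10, 16, …
Sym-product of L_f,L_g gives L₀ (≤ ord 1).
L = (3 + 4·x + 6·x^2) + (-1 - 3·x + 5·x^2 + 4·x^3)·Dx  (order 1).
h: a_k = -6, -18, -12, -54, -6, -228, …
ICs: h(0) = -6.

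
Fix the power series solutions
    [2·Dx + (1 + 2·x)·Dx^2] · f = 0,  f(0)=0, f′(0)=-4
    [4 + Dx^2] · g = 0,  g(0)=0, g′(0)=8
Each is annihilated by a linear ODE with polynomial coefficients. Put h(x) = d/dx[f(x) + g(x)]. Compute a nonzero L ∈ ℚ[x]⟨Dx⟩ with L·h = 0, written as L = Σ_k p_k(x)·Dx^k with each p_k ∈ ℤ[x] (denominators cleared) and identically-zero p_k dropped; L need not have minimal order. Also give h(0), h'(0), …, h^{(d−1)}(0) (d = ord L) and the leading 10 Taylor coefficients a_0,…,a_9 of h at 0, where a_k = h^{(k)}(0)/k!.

f: a_k = 0, -4, 4, -16/3, 8, -64/5, 64/3, -256/7, 64, -1024/9, …
g: a_k = 0, 8, 0, -16/3, 0, 16/15, 0, -32/315, 0, 16/2835, …
h₀=f+g: left-lcm gives L₀, ord ≤ 4.
Derive L from L₀ (diff closure).
L = (56 + 32·x + 32·x^2) + (12 + 40·x + 48·x^2 + 32·x^3)·Dx + (14 + 8·x + 8·x^2)·Dx^2 + (3 + 10·x + 12·x^2 + 8·x^3)·Dx^3  (order 3).
h: a_k = 4, 8, -32, 32, -176/3, 128, -11552/45, 512, -322544/315, 2048, …
ICs: h(0) = 4, h′(0) = 8, h′′(0) = -64.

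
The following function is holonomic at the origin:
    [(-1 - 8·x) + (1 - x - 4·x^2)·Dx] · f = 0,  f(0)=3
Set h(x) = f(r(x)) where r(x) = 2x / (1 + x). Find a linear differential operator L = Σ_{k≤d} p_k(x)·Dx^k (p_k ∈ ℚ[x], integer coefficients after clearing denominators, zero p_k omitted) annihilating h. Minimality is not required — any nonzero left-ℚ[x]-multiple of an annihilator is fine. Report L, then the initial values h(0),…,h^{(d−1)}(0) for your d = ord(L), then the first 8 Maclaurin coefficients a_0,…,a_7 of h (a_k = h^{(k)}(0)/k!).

L = (2 + 34·x) + (-1 - x + 17·x^2 + 17·x^3)·Dx  (order 1).
h: a_k = 3, 6, 54, 102, 918, 1734, 15606, 29478, …
ICs: h(0) = 3.

f: a_k = 3, 3, 15, 27, 87, 195, 543, 1323, …
h₀=f(r): pull back L_f along r ⇒ L₀.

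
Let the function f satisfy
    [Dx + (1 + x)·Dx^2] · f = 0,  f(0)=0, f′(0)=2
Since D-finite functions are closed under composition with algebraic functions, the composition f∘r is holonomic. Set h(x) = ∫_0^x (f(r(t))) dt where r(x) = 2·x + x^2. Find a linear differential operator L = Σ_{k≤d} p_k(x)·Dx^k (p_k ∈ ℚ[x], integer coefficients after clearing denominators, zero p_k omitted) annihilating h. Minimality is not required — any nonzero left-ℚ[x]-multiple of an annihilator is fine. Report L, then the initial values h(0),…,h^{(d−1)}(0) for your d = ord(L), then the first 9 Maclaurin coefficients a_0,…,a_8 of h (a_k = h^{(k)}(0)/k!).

L = Dx^2 + (1 + x)·Dx^3  (order 3).
h: a_k = 0, 0, 2, -2/3, 1/3, -1/5, 2/15, -2/21, 1/14, …
ICs: h(0) = 0, h′(0) = 0, h′′(0) = 4.

f: a_k = 0, 2, -1, 2/3, -1/2, 2/5, -1/3, 2/7, -1/4, …
f∘r: x↦r, Dx↦Dx/r' in L_f ⇒ L₀.
h=∫₀ˣh₀: take L = L₀·Dx.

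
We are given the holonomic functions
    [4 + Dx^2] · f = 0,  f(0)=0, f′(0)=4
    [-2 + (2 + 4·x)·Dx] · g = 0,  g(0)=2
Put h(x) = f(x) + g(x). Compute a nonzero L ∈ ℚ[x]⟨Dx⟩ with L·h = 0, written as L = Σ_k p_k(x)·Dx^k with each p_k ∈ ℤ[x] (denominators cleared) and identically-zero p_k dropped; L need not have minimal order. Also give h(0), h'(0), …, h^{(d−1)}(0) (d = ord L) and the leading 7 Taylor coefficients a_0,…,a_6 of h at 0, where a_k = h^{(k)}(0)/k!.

f: a_k = 0, 4, 0, -8/3, 0, 8/15, 0, …
g: a_k = 2, 2, -1, 1, -5/4, 7/4, -21/8, …
Weyl lclm of L_f,L_g ⇒ L₀ (ord ≤ 3).
L = (-28 - 64·x - 64·x^2) + (12 + 88·x + 192·x^2 + 128·x^3)·Dx + (-7 - 16·x - 16·x^2)·Dx^2 + (3 + 22·x + 48·x^2 + 32·x^3)·Dx^3  (order 3).
h: a_k = 2, 6, -1, -5/3, -5/4, 137/60, -21/8, …
ICs: h(0) = 2, h′(0) = 6, h′′(0) = -2.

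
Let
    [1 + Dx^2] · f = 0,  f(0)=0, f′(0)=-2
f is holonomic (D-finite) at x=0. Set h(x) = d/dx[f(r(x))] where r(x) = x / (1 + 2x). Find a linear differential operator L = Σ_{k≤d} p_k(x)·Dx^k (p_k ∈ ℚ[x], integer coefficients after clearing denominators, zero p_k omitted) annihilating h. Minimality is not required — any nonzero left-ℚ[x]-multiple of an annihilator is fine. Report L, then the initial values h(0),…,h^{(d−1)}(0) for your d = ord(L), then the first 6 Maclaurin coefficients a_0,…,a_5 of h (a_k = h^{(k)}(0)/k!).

f: a_k = 0, -2, 0, 1/3, 0, -1/60, …
Change of var in L_f (x↦r) gives L₀.
Differentiate: ansatz ord ≤ ord L₀ ⇒ L.
L = (25 + 96·x + 96·x^2) + (12 + 72·x + 144·x^2 + 96·x^3)·Dx + (1 + 8·x + 24·x^2 + 32·x^3 + 16·x^4)·Dx^2  (order 2).
h: a_k = -2, 8, -23, 56, -1441/12, 225, …
ICs: h(0) = -2, h′(0) = 8.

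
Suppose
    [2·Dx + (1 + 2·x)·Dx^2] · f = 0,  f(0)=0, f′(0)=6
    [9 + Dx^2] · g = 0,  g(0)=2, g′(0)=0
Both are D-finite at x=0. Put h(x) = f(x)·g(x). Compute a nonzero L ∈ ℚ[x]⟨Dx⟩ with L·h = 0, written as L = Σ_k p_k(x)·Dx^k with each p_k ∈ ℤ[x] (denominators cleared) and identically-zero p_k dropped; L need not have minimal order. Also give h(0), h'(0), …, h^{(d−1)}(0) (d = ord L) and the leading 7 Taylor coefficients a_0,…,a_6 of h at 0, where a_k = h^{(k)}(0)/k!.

f: a_k = 0, 6, -6, 8, -12, 96/5, -32, …
g: a_k = 2, 0, -9, 0, 27/4, 0, -81/40, …
Product ⇒ symmetric product L₀, ord ≤ 4.
L = (63 + 1053·x + 3969·x^2 + 5832·x^3 + 2916·x^4) + (63 + 450·x + 972·x^2 + 648·x^3)·Dx + (25 + 270·x + 918·x^2 + 1296·x^3 + 648·x^4)·Dx^2 + (7 + 50·x + 108·x^2 + 72·x^3)·Dx^3 + (2 + 17·x + 53·x^2 + 72·x^3 + 36·x^4)·Dx^4  (order 4).
h: a_k = 0, 12, -12, -38, 30, 69/10, 7/2, …
ICs: h(0) = 0, h′(0) = 12, h′′(0) = -24, h′′′(0) = -228.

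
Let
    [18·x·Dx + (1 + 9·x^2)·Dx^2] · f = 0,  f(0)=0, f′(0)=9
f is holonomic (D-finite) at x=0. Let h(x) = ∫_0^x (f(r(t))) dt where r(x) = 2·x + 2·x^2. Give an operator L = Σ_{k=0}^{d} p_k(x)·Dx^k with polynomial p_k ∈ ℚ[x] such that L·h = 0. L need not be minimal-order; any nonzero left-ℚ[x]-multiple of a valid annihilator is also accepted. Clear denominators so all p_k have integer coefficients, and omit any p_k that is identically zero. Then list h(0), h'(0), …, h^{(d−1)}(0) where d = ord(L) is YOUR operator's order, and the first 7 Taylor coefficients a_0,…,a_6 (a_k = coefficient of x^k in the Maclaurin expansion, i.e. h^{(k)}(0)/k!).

L = (-2 + 72·x + 288·x^2 + 432·x^3 + 216·x^4)·Dx^2 + (1 + 2·x + 36·x^2 + 144·x^3 + 180·x^4 + 72·x^5)·Dx^3  (order 3).
h: a_k = 0, 0, 9, 6, -54, -648/5, 3348/5, …
ICs: h(0) = 0, h′(0) = 0, h′′(0) = 18.

f: a_k = 0, 9, 0, -27, 0, 729/5, 0, …
h₀=f(r): pull back L_f along r ⇒ L₀.
Integrate: L := L₀·Dx.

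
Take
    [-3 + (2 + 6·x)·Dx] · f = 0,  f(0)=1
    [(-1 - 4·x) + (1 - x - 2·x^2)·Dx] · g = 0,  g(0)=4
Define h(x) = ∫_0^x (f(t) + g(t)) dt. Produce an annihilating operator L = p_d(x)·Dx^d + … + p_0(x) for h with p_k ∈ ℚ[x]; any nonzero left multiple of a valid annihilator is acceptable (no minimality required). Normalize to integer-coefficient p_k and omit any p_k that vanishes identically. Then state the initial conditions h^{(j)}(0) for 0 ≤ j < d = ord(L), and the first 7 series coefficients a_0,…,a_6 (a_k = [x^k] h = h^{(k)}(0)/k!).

f: a_k = 1, 3/2, -9/8, 27/16, -405/128, 1701/256, -15309/1024, …
g: a_k = 4, 4, 12, 20, 44, 84, 172, …
f+g: L₀ = lclm(L_f,L_g), ord ≤ 1+1.
∫: right-multiply L₀ by Dx.
L = (45 + 207·x + 306·x^2 + 360·x^3)·Dx + (-33 - 174·x - 573·x^2 - 1044·x^3 - 900·x^4)·Dx^2 + (-2 + 30·x + 138·x^2 - 38·x^3 - 504·x^4 - 360·x^5)·Dx^3  (order 3).
h: a_k = 0, 5, 11/4, 29/8, 347/64, 5227/640, 7735/512, …
ICs: h(0) = 0, h′(0) = 5, h′′(0) = 11/2.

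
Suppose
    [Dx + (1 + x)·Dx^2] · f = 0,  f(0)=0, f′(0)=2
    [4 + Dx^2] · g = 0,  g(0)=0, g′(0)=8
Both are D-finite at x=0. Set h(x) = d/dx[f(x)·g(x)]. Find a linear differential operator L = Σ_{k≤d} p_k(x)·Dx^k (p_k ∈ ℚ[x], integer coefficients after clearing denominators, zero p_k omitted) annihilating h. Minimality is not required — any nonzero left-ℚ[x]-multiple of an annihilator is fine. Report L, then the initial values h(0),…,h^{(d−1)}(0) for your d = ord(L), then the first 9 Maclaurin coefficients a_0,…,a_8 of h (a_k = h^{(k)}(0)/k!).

f: a_k = 0, 2, -1, 2/3, -1/2, 2/5, -1/3, 2/7, -1/4, …
g: a_k = 0, 8, 0, -16/3, 0, 16/15, 0, -32/315, 0, …
Sym-product of L_f,L_g gives L₀ (≤ ord 4).
h=h₀': d/dx-closure on L₀ ⇒ L.
L = (-56 + 896·x + 4416·x^2 + 8064·x^3 + 7136·x^4 + 3072·x^5 + 512·x^6) + (72 + 776·x + 2080·x^2 + 2400·x^3 + 1280·x^4 + 256·x^5)·Dx + (70 + 824·x + 2780·x^2 + 4416·x^3 + 3664·x^4 + 1536·x^5 + 256·x^6)·Dx^2 + (18 + 194·x + 520·x^2 + 600·x^3 + 320·x^4 + 64·x^5)·Dx^3 + (21 + 150·x + 419·x^2 + 600·x^3 + 470·x^4 + 192·x^5 + 32·x^6)·Dx^4  (order 4).
h: a_k = 0, 32, -24, -64/3, 20/3, 32/3, -112/15, 1664/315, -206/35, …
ICs: h(0) = 0, h′(0) = 32, h′′(0) = -48, h′′′(0) = -128.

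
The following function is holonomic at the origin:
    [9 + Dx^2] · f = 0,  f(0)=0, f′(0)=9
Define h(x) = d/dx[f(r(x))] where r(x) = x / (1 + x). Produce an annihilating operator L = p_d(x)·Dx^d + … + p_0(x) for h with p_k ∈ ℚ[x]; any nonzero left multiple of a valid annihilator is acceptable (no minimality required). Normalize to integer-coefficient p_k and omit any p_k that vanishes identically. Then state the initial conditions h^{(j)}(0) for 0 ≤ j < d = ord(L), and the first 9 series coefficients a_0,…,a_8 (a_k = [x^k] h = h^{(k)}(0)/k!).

f: a_k = 0, 9, 0, -27/2, 0, 243/40, 0, -729/560, 0, …
L₀ from L_f via x↦r, Dx↦r'^{-1}Dx.
Differentiate: ansatz ord ≤ ord L₀ ⇒ L.
L = (15 + 12·x + 6·x^2) + (6 + 18·x + 18·x^2 + 6·x^3)·Dx + (1 + 4·x + 6·x^2 + 4·x^3 + x^4)·Dx^2  (order 2).
h: a_k = 9, -18, -27/2, 126, -2637/8, 2295/4, -58059/80, 5679/10, 804897/4480, …
ICs: h(0) = 9, h′(0) = -18.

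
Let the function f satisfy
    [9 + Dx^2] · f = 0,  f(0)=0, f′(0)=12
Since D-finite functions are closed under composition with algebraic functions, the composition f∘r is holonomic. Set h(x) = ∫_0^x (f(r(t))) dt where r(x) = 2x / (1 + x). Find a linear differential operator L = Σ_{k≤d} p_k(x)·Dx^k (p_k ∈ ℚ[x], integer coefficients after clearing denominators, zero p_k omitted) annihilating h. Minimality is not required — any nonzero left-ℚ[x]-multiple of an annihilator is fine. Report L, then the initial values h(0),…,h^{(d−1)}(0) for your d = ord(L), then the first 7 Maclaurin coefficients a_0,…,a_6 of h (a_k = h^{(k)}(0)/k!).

f: a_k = 0, 12, 0, -18, 0, 81/10, 0, …
h₀=f(r): pull back L_f along r ⇒ L₀.
Integrate: L := L₀·Dx.
L = 36·Dx + (2 + 6·x + 6·x^2 + 2·x^3)·Dx^2 + (1 + 4·x + 6·x^2 + 4·x^3 + x^4)·Dx^3  (order 3).
h: a_k = 0, 0, 12, -8, -30, 408/5, -484/5, …
ICs: h(0) = 0, h′(0) = 0, h′′(0) = 24.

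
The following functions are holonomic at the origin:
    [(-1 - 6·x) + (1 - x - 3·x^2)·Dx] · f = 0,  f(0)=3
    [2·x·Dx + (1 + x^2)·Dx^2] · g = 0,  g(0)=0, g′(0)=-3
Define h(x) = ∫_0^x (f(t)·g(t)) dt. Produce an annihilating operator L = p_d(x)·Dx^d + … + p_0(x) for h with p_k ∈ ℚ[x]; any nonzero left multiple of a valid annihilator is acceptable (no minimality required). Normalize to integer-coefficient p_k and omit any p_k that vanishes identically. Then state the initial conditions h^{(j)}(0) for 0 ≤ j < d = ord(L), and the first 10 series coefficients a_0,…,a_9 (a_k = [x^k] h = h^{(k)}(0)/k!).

f: a_k = 3, 3, 12, 21, 57, 120, 291, 651, 1524, 3477, …
g: a_k = 0, -3, 0, 1, 0, -3/5, 0, 3/7, 0, -1/3, …
Product ⇒ symmetric product L₀, ord ≤ 2.
h=∫h₀ ⇒ L = L₀·Dx.
L = (6 + 2·x + 18·x^2)·Dx + (2 + 10·x + 4·x^2 + 18·x^3)·Dx^2 + (-1 + x + 2·x^2 + x^3 + 3·x^4)·Dx^3  (order 3).
h: a_k = 0, 0, -9/2, -3, -33/4, -12, -134/5, -1704/35, -28767/280, -21517/105, …
ICs: h(0) = 0, h′(0) = 0, h′′(0) = -9.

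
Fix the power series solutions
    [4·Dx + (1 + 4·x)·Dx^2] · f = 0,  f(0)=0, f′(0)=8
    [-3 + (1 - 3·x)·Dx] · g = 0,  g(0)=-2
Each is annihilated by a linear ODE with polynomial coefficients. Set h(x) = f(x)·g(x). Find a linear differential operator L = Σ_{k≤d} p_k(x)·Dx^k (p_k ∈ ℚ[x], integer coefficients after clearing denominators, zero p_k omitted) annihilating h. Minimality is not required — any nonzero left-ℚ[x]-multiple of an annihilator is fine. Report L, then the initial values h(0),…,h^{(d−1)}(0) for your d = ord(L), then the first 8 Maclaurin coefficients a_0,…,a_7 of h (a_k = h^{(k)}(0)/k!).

f: a_k = 0, 8, -16, 128/3, -128, 2048/5, -4096/3, 32768/7, …
g: a_k = -2, -6, -18, -54, -162, -486, -1458, -4374, …
h₀=f·g: eliminate ⇒ L₀, order ≤ 2·1.
L = 12 + (2 + 36·x)·Dx + (-1 - x + 12·x^2)·Dx^2  (order 2).
h: a_k = 0, -16, -16, -400/3, -144, -6256/5, -15344/15, -435088/35, …
ICs: h(0) = 0, h′(0) = -16.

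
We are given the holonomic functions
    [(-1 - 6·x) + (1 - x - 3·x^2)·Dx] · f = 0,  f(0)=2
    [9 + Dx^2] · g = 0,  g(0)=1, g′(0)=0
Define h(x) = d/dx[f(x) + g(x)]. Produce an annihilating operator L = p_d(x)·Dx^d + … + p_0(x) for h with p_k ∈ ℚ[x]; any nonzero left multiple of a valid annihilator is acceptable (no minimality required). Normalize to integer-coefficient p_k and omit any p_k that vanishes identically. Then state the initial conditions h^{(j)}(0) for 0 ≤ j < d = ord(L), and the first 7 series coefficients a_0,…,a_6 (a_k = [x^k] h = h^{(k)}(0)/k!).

L = (1584 + 7614·x + 25326·x^2 + 15390·x^3 + 26730·x^4 + 13122·x^5 + 13122·x^6) + (-153 - 819·x + 918·x^2 + 2133·x^3 + 1620·x^4 + 3645·x^5 + 5103·x^6 + 4374·x^7)·Dx + (176 + 846·x + 2814·x^2 + 1710·x^3 + 2970·x^4 + 1458·x^5 + 1458·x^6)·Dx^2 + (-17 - 91·x + 102·x^2 + 237·x^3 + 180·x^4 + 405·x^5 + 567·x^6 + 486·x^7)·Dx^3  (order 3).
h: a_k = 2, 7, 42, 331/2, 400, 46317/40, 3038, …
ICs: h(0) = 2, h′(0) = 7, h′′(0) = 84.

f: a_k = 2, 2, 8, 14, 38, 80, 194, …
g: a_k = 1, 0, -9/2, 0, 27/8, 0, -81/80, …
h₀=f+g: left-lcm gives L₀, ord ≤ 3.
Differentiate: ansatz ord ≤ ord L₀ ⇒ L.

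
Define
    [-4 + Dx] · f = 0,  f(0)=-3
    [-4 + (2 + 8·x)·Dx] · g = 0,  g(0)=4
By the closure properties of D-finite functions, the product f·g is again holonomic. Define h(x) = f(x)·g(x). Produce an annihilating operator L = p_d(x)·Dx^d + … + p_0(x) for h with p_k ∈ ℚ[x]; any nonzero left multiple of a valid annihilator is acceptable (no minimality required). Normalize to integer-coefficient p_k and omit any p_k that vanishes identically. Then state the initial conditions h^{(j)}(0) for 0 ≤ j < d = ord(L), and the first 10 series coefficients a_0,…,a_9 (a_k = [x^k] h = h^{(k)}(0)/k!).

L = (-6 - 16·x) + (1 + 4·x)·Dx  (order 1).
h: a_k = -12, -72, -168, -272, -264, -1712/5, 1424/15, -35936/35, 316408/105, -1421648/135, …
ICs: h(0) = -12.

f: a_k = -3, -12, -24, -32, -32, -128/5, -256/15, -1024/105, -512/105, -2048/945, …
g: a_k = 4, 8, -8, 16, -40, 112, -336, 1056, -3432, 11440, …
Product ⇒ symmetric product L₀, ord ≤ 1.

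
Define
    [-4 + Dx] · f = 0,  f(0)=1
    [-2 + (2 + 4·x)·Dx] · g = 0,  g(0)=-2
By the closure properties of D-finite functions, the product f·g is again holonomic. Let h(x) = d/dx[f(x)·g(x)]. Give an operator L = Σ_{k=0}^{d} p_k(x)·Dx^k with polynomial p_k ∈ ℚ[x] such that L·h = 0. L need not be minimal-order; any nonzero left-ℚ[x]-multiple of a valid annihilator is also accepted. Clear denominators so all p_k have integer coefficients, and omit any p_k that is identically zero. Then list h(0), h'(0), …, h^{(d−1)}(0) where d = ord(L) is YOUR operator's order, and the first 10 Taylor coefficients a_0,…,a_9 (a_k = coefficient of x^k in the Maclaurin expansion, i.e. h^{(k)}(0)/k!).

L = (23 + 80·x + 64·x^2) + (-5 - 18·x - 16·x^2)·Dx  (order 1).
h: a_k = -10, -46, -103, -449/3, -1949/12, -1643/12, -36047/360, -135617/2520, -815221/20160, 833449/181440, …
ICs: h(0) = -10.

f: a_k = 1, 4, 8, 32/3, 32/3, 128/15, 256/45, 1024/315, 512/315, 2048/2835, …
g: a_k = -2, -2, 1, -1, 5/4, -7/4, 21/8, -33/8, 429/64, -715/64, …
Sym-product of L_f,L_g gives L₀ (≤ ord 1).
h₀' ⇒ L via d/dx closure of L₀.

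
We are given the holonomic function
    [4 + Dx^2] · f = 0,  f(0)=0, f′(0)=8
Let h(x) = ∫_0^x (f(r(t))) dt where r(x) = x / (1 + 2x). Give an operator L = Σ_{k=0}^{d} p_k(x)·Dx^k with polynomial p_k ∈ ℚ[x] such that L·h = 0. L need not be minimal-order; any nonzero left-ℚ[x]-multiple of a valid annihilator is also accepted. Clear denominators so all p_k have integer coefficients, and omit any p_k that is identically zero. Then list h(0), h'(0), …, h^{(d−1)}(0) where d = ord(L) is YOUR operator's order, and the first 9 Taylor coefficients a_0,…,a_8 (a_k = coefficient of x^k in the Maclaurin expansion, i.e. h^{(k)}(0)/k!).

f: a_k = 0, 8, 0, -16/3, 0, 16/15, 0, -32/315, 0, …
Substitute x→r, Dx→(1/r')Dx; clear ⇒ L₀.
h=∫h₀ ⇒ L = L₀·Dx.
L = 4·Dx + (4 + 24·x + 48·x^2 + 32·x^3)·Dx^2 + (1 + 8·x + 24·x^2 + 32·x^3 + 16·x^4)·Dx^3  (order 3).
h: a_k = 0, 0, 4, -16/3, 20/3, -32/5, 8/45, 160/7, -27724/315, …
ICs: h(0) = 0, h′(0) = 0, h′′(0) = 8.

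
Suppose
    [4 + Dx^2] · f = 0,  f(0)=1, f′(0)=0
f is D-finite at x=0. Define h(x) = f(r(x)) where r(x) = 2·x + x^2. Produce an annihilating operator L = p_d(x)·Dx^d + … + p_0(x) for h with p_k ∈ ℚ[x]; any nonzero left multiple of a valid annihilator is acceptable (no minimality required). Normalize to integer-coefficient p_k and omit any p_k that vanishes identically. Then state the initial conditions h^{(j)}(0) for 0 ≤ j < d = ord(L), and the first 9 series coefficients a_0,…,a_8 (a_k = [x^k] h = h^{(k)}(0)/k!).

L = (16 + 48·x + 48·x^2 + 16·x^3) - Dx + (1 + x)·Dx^2  (order 2).
h: a_k = 1, 0, -8, -8, 26/3, 64/3, 464/45, -176/15, -5998/315, …
ICs: h(0) = 1, h′(0) = 0.

f: a_k = 1, 0, -2, 0, 2/3, 0, -4/45, 0, 2/315, …
h₀=f(r): pull back L_f along r ⇒ L₀.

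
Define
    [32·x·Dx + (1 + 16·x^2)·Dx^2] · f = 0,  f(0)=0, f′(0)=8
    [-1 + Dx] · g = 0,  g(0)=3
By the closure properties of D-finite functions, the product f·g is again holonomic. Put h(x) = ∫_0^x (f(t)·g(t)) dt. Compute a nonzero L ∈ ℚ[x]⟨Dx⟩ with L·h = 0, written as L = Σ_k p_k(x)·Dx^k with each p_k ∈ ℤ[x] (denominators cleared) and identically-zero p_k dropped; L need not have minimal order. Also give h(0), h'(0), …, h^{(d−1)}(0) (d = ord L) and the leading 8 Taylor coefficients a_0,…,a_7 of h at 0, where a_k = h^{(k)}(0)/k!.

f: a_k = 0, 8, 0, -128/3, 0, 2048/5, 0, -32768/7, …
g: a_k = 3, 3, 3/2, 1/2, 1/8, 1/40, 1/240, 1/1680, …
Sym-product of L_f,L_g gives L₀ (≤ ord 2).
∫: right-multiply L₀ by Dx.
L = (1 - 32·x + 16·x^2)·Dx + (-2 + 32·x - 32·x^2)·Dx^2 + (1 + 16·x^2)·Dx^3  (order 3).
h: a_k = 0, 0, 12, 8, -29, -124/5, 1943/10, 3623/21, …
ICs: h(0) = 0, h′(0) = 0, h′′(0) = 24.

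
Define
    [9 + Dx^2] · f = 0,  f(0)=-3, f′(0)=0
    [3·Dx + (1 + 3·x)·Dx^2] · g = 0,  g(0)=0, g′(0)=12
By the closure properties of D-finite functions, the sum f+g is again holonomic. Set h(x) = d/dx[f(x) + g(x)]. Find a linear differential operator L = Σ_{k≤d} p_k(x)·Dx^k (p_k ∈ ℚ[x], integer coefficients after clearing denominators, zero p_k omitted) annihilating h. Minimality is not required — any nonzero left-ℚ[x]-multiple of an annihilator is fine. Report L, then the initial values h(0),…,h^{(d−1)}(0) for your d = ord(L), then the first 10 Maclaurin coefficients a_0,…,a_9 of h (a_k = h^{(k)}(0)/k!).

f: a_k = -3, 0, 27/2, 0, -81/8, 0, 243/80, 0, -2187/4480, 0, …
g: a_k = 0, 12, -18, 36, -81, 972/5, -486, 8748/7, -6561/2, 8748, …
Weyl lclm of L_f,L_g ⇒ L₀ (ord ≤ 4).
h₀' ⇒ L via d/dx closure of L₀.
L = (63 + 54·x + 81·x^2) + (9 + 45·x + 81·x^2 + 81·x^3)·Dx + (7 + 6·x + 9·x^2)·Dx^2 + (1 + 5·x + 9·x^2 + 9·x^3)·Dx^3  (order 3).
h: a_k = 12, -9, 108, -729/2, 972, -115911/40, 8748, -14698827/560, 78732, -1058155893/4480, …
ICs: h(0) = 12, h′(0) = -9, h′′(0) = 216.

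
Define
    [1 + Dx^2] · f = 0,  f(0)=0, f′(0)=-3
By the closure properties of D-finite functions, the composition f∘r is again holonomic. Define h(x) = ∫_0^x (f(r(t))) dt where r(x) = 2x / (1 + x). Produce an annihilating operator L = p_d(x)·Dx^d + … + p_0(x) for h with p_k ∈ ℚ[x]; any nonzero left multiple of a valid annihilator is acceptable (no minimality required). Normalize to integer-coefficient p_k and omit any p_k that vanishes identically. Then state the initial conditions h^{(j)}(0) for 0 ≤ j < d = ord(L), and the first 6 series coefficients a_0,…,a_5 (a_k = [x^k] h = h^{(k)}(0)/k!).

L = 4·Dx + (2 + 6·x + 6·x^2 + 2·x^3)·Dx^2 + (1 + 4·x + 6·x^2 + 4·x^3 + x^4)·Dx^3  (order 3).
h: a_k = 0, 0, -3, 2, -1/2, -6/5, …
ICs: h(0) = 0, h′(0) = 0, h′′(0) = -6.

f: a_k = 0, -3, 0, 1/2, 0, -1/40, …
f∘r: x↦r, Dx↦Dx/r' in L_f ⇒ L₀.
∫: right-multiply L₀ by Dx.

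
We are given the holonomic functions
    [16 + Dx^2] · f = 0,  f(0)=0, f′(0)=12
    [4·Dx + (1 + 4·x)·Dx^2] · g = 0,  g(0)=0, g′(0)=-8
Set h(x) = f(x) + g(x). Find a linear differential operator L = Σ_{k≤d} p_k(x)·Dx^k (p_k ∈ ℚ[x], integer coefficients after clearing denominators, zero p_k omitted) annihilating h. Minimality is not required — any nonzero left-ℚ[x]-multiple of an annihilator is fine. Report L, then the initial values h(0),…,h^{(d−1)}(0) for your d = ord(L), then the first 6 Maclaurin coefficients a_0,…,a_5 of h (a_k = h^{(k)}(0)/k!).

f: a_k = 0, 12, 0, -32, 0, 128/5, …
g: a_k = 0, -8, 16, -128/3, 128, -2048/5, …
f+g: L₀ = lclm(L_f,L_g), ord ≤ 2+2.
L = (448 + 512·x + 1024·x^2)·Dx + (48 + 320·x + 768·x^2 + 1024·x^3)·Dx^2 + (28 + 32·x + 64·x^2)·Dx^3 + (3 + 20·x + 48·x^2 + 64·x^3)·Dx^4  (order 4).
h: a_k = 0, 4, 16, -224/3, 128, -384, …
ICs: h(0) = 0, h′(0) = 4, h′′(0) = 32, h′′′(0) = -448.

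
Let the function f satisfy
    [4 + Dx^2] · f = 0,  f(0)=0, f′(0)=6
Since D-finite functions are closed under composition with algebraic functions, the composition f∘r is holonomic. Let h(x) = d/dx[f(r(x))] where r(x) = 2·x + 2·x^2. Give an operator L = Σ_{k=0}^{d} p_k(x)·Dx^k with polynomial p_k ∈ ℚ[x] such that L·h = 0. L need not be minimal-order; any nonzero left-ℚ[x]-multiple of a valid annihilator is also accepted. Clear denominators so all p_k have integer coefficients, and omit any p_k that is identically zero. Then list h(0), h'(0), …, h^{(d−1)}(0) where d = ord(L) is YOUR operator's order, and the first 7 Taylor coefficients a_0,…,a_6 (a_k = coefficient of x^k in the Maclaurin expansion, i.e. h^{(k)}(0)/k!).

L = (28 + 128·x + 384·x^2 + 512·x^3 + 256·x^4) + (-6 - 12·x)·Dx + (1 + 4·x + 4·x^2)·Dx^2  (order 2).
h: a_k = 12, 24, -96, -384, -352, 576, 25856/15, …
ICs: h(0) = 12, h′(0) = 24.

f: a_k = 0, 6, 0, -4, 0, 4/5, 0, …
h₀=f(r): pull back L_f along r ⇒ L₀.
h₀' ⇒ L via d/dx closure of L₀.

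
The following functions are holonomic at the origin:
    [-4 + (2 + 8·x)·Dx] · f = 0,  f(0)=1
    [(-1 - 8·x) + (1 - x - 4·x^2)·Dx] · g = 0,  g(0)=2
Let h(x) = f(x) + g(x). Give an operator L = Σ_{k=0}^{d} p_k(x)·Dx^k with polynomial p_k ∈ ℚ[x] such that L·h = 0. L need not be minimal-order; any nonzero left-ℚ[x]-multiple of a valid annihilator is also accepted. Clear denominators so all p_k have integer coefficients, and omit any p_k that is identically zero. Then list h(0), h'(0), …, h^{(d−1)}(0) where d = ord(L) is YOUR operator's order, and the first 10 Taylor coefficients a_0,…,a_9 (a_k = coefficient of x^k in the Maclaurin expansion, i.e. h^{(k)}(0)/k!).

L = (24 + 156·x + 336·x^2 + 640·x^3) + (-14 - 96·x - 420·x^2 - 1184·x^3 - 1600·x^4)·Dx + (-1 + 11·x + 90·x^2 + 24·x^3 - 544·x^4 - 640·x^5)·Dx^2  (order 2).
h: a_k = 3, 4, 8, 22, 48, 158, 278, 1146, 1472, 8718, …
ICs: h(0) = 3, h′(0) = 4.

f: a_k = 1, 2, -2, 4, -10, 28, -84, 264, -858, 2860, …
g: a_k = 2, 2, 10, 18, 58, 130, 362, 882, 2330, 5858, …
L₀ := lclm(L_f,L_g); ord L₀ ≤ 1+1.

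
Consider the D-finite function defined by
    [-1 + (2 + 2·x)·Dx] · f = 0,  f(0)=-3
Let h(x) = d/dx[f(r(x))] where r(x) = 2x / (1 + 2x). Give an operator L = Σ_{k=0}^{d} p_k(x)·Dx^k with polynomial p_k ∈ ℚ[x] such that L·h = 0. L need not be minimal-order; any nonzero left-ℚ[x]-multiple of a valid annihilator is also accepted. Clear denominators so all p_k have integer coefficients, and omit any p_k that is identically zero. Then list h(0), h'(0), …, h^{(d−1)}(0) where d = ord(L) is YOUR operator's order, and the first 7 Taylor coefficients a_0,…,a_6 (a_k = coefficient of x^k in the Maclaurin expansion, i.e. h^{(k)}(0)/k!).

L = (-5 - 16·x) + (-1 - 6·x - 8·x^2)·Dx  (order 1).
h: a_k = -3, 15, -117/2, 423/2, -5985/8, 21177/8, -151305/16, …
ICs: h(0) = -3.

f: a_k = -3, -3/2, 3/8, -3/16, 15/128, -21/256, 63/1024, …
h₀=f(r): pull back L_f along r ⇒ L₀.
Derive L from L₀ (diff closure).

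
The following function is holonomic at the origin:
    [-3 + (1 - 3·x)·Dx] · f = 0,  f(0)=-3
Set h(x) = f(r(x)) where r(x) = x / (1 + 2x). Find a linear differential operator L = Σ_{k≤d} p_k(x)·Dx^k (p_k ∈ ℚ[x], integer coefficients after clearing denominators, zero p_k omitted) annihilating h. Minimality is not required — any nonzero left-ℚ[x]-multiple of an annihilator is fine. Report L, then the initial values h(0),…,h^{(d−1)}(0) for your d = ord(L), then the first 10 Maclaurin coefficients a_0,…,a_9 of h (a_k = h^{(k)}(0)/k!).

L = 3 + (-1 - x + 2·x^2)·Dx  (order 1).
h: a_k = -3, -9, -9, -9, -9, -9, -9, -9, -9, -9, …
ICs: h(0) = -3.

f: a_k = -3, -9, -27, -81, -243, -729, -2187, -6561, -19683, -59049, …
h₀=f(r): pull back L_f along r ⇒ L₀.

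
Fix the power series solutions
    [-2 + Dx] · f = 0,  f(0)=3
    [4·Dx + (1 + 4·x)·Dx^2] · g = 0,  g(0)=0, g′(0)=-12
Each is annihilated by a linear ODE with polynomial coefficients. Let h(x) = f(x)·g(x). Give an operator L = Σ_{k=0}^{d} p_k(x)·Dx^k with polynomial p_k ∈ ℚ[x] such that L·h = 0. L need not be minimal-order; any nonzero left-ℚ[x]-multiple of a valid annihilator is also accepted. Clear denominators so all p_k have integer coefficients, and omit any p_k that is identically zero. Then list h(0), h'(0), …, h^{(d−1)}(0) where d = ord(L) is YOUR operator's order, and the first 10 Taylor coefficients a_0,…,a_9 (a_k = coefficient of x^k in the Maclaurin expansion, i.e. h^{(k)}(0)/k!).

L = (-4 + 16·x) - 16·x·Dx + (1 + 4·x)·Dx^2  (order 2).
h: a_k = 0, -36, 0, -120, 288, -5016/5, 3392, -413264/35, 208832/5, -3144056/21, …
ICs: h(0) = 0, h′(0) = -36.

f: a_k = 3, 6, 6, 4, 2, 4/5, 4/15, 8/105, 2/105, 4/945, …
g: a_k = 0, -12, 24, -64, 192, -3072/5, 2048, -49152/7, 24576, -262144/3, …
L₀ := L_f ⊗_s L_g (sym. prod.), ord ≤ 2.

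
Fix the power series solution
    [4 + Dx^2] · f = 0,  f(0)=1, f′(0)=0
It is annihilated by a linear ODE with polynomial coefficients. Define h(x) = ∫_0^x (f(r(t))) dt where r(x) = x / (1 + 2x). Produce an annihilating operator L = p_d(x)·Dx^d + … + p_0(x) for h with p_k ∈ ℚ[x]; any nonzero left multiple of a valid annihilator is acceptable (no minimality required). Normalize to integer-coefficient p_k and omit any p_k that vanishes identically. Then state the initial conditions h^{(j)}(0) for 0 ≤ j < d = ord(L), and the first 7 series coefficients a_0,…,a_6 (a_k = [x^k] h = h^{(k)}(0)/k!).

f: a_k = 1, 0, -2, 0, 2/3, 0, -4/45, …
Substitute x→r, Dx→(1/r')Dx; clear ⇒ L₀.
h=∫h₀ ⇒ L = L₀·Dx.
L = 4·Dx + (4 + 24·x + 48·x^2 + 32·x^3)·Dx^2 + (1 + 8·x + 24·x^2 + 32·x^3 + 16·x^4)·Dx^3  (order 3).
h: a_k = 0, 1, 0, -2/3, 2, -14/3, 88/9, …
ICs: h(0) = 0, h′(0) = 1, h′′(0) = 0.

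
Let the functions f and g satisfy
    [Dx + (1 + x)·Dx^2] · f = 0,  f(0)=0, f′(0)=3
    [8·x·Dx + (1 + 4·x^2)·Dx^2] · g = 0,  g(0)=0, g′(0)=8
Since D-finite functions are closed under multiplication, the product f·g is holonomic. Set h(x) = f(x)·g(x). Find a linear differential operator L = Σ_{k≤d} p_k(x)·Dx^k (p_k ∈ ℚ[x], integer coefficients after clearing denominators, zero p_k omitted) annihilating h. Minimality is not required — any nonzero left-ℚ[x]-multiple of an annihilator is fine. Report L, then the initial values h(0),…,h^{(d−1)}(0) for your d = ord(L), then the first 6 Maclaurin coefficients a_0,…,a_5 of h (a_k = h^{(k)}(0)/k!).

f: a_k = 0, 3, -3/2, 1, -3/4, 3/5, …
g: a_k = 0, 8, 0, -32/3, 0, 128/5, …
f·g: L₀ = L_f ⊗_s L_g, ord ≤ 2·2.
L = (288 + 560·x + 3584·x^2 + 8640·x^3 + 7680·x^4 + 3328·x^5 + 1024·x^7)·Dx + (258 + 1840·x + 6992·x^2 + 19264·x^3 + 29440·x^4 + 23808·x^5 + 8960·x^6 + 3072·x^7 + 3584·x^8)·Dx^2 + (36 + 628·x + 2496·x^2 + 6192·x^3 + 12288·x^4 + 15936·x^5 + 12288·x^6 + 5376·x^7 + 3072·x^8 + 2048·x^9)·Dx^3 + (17 + 66·x + 241·x^2 + 608·x^3 + 1152·x^4 + 1728·x^5 + 2016·x^6 + 1536·x^7 + 768·x^8 + 512·x^9 + 256·x^10)·Dx^4  (order 4).
h: a_k = 0, 0, 24, -12, -24, 10, …
ICs: h(0) = 0, h′(0) = 0, h′′(0) = 48, h′′′(0) = -72.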